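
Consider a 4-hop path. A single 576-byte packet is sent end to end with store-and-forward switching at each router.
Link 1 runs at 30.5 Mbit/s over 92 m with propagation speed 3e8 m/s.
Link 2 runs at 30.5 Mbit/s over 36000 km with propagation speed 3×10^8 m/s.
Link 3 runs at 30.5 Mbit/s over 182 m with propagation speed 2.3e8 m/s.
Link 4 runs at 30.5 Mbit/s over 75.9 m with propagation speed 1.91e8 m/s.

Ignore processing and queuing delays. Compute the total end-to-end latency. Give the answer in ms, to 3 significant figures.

121 ms

L = 576 × 8 = 4608 bits.
Transmission delay per hop = L/R = 4608/30500000 = 0.151082 ms; 4 hops → 0.604328 ms.
Propagation delays (d/s per hop): 0.000306667, 120, 0.000791304, 0.000397382 ms; sum = 120.001 ms.
End-to-end = 121 ms.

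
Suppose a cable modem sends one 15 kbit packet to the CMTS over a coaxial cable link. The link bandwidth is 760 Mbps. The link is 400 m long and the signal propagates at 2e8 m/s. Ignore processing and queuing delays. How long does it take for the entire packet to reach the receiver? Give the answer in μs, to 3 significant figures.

L = 15000 bits.
Transmission delay = L/R = 15000 / 760000000 = 19.7368 μs.
Propagation delay = d/s = 400 m / 200000000 m/s = 2 μs.
Total = 21.7 μs.

21.7 μs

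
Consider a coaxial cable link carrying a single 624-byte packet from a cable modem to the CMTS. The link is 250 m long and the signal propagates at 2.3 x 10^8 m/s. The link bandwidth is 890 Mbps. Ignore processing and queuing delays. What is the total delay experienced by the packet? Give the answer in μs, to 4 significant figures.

6.696 μs

L = 624 × 8 = 4992 bits.
Transmission delay = L/R = 4992 / 890000000 = 5.60899 μs.
Propagation delay = d/s = 250 m / 2.3e+08 m/s = 1.08696 μs.
Total = 6.696 μs.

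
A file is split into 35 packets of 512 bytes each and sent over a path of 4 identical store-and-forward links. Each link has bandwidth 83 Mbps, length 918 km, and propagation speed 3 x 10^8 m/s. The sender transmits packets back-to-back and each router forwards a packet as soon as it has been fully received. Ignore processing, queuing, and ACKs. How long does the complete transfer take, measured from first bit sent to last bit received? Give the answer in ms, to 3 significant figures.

14.1 ms

Per-hop transmission t_tx = L/R = 4096/83000000 = 0.0493494 ms.
Per-hop propagation t_prop = 918000/300000000 = 3.06 ms.
Pipeline fill: first packet needs 4·t_tx to clear all hops; remaining 34 packets each add one t_tx.
Total = (4+35-1)·t_tx + 4·t_prop = 38·0.0493494 + 4·3.06 = 14.1 ms.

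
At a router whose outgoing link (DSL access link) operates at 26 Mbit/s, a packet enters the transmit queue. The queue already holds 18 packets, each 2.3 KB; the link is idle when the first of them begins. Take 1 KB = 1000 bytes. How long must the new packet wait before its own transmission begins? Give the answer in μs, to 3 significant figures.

Each queued packet: L/R = 18400/26000000 = 707.692 μs.
18 queued → 12738.5 μs.
Queuing delay = 12700 μs.

12700 μs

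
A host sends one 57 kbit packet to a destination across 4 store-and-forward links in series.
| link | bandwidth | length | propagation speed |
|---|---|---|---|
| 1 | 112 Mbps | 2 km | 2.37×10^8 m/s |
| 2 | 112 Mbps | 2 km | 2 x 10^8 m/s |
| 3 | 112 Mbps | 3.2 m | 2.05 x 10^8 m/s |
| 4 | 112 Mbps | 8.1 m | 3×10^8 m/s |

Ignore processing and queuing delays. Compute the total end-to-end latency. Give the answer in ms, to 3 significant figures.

L = 57000 bits.
Transmission delay per hop = L/R = 57000/112000000 = 0.508929 ms; 4 hops → 2.03571 ms.
Propagation delays (d/s per hop): 0.00843882, 0.01, 1.56098e-05, 2.7e-05 ms; sum = 0.0184814 ms.
End-to-end = 2.05 ms.

2.05 ms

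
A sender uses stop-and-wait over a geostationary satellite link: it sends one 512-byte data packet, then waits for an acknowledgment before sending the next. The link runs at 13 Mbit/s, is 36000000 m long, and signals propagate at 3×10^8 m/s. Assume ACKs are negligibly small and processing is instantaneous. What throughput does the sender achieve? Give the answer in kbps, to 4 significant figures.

t_tx = L/R = 4096/13000000 = 0.000315077 s.
t_prop = 36000000/300000000 = 0.12 s; RTT = 0.24 s.
Cycle = t_tx + RTT = 0.240315 s.
Throughput = L / cycle = 4096 / 0.240315 = 17.04 kbps.

17.04 kbps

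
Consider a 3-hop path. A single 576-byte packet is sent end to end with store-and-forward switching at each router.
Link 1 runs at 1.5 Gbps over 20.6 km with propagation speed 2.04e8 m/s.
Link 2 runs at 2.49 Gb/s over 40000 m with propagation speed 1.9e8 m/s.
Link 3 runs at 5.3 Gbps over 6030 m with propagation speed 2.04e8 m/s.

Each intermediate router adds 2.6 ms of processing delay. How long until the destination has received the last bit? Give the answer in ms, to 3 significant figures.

L = 576 × 8 = 4608 bits.
Transmission delays (L/R per hop): 0.003072, 0.0018506, 0.000869434 ms; sum = 0.00579204 ms.
Propagation delays (d/s per hop): 0.10098, 0.210526, 0.0295588 ms; sum = 0.341066 ms.
Processing at 2 router(s): 2 × 2.6 ms = 5.2 ms.
End-to-end = 5.55 ms.

5.55 ms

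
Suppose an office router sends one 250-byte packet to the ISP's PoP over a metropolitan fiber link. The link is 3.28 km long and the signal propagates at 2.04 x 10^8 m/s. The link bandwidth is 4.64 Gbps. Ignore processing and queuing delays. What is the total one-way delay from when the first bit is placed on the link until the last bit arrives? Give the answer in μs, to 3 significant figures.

L = 250 × 8 = 2000 bits.
Transmission delay = L/R = 2000 / 4640000000 = 0.431034 μs.
Propagation delay = d/s = 3280 m / 204000000 m/s = 16.0784 μs.
Total = 16.5 μs.

16.5 μs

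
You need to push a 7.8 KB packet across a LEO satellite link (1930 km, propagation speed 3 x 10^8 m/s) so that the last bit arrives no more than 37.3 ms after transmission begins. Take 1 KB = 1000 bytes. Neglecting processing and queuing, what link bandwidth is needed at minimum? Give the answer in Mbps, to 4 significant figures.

L = 62400 bits.
Propagation delay = 1930000 / 300000000 = 6.43333 ms.
Transmission budget = 37.3 − 6.43333 = 30.8667 ms.
R ≥ L / t_tx = 62400 bits / 0.0308667 s = 2.022 Mbps.

2.022 Mbps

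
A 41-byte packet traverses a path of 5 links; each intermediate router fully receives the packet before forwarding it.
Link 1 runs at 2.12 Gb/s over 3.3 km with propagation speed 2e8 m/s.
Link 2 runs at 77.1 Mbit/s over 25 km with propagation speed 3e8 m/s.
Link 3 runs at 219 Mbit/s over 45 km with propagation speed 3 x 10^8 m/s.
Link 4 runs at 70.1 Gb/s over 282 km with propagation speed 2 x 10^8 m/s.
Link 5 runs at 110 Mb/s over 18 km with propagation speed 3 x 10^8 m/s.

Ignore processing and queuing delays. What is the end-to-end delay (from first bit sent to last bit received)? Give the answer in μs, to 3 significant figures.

1730 μs

L = 41 × 8 = 328 bits.
Transmission delays (L/R per hop): 0.154717, 4.25422, 1.49772, 0.00467903, 2.98182 μs; sum = 8.89315 μs.
Propagation delays (d/s per hop): 16.5, 83.3333, 150, 1410, 60 μs; sum = 1719.83 μs.
End-to-end = 1730 μs.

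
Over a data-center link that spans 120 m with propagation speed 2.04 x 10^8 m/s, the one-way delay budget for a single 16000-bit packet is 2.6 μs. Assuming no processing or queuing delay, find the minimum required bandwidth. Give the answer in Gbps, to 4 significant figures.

7.953 Gbps

Propagation delay = 120 / 204000000 = 0.588235 μs.
Transmission budget = 2.6 − 0.588235 = 2.01176 μs.
R ≥ L / t_tx = 16000 bits / 2.01176e-06 s = 7.953 Gbps.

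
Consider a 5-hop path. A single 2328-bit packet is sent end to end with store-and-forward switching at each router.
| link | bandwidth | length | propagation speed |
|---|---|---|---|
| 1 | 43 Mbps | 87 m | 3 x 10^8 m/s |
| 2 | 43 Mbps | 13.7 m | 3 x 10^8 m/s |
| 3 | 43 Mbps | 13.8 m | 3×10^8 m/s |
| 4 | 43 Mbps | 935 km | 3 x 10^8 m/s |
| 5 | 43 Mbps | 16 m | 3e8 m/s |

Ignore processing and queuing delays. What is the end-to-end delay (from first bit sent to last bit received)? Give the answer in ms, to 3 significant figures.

3.39 ms

Transmission delay per hop = L/R = 2328/43000000 = 0.0541395 ms; 5 hops → 0.270698 ms.
Propagation delays (d/s per hop): 0.00029, 4.56667e-05, 4.6e-05, 3.11667, 5.33333e-05 ms; sum = 3.1171 ms.
End-to-end = 3.39 ms.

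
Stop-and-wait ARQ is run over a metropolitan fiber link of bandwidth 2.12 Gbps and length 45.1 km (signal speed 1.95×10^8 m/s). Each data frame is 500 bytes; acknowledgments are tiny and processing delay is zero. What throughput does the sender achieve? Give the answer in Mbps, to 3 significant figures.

8.61 Mbps

t_tx = L/R = 4000/2120000000 = 1.88679e-06 s.
t_prop = 45100/195000000 = 0.000231282 s; RTT = 0.000462564 s.
Cycle = t_tx + RTT = 0.000464451 s.
Throughput = L / cycle = 4000 / 0.000464451 = 8.61 Mbps.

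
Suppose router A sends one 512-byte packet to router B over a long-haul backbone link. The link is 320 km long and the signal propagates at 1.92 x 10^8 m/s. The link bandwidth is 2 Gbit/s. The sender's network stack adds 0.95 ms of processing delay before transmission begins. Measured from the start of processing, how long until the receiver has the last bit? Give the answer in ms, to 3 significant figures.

2.62 ms

L = 512 × 8 = 4096 bits.
Transmission delay = L/R = 4096 / 2000000000 = 0.002048 ms.
Propagation delay = d/s = 320000 m / 192000000 m/s = 1.66667 ms.
Plus processing delay 0.95 ms = 0.95 ms.
Total = 2.62 ms.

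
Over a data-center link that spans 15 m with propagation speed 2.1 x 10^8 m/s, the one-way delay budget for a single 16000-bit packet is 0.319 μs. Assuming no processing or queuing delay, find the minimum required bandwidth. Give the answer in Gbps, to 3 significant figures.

Propagation delay = 15 / 210000000 = 0.0714286 μs.
Transmission budget = 0.319 − 0.0714286 = 0.247571 μs.
R ≥ L / t_tx = 16000 bits / 2.47571e-07 s = 64.6 Gbps.

64.6 Gbps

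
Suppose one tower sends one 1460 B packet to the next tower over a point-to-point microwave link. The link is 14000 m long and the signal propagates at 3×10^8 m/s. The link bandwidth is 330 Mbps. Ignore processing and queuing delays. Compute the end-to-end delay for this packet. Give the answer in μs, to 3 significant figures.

L = 1460 × 8 = 11680 bits.
Transmission delay = L/R = 11680 / 330000000 = 35.3939 μs.
Propagation delay = d/s = 14000 m / 300000000 m/s = 46.6667 μs.
Total = 82.1 μs.

82.1 μs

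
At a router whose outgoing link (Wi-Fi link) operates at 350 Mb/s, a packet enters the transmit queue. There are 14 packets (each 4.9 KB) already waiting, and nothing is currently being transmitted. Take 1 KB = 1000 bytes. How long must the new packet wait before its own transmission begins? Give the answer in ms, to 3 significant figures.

Each queued packet: L/R = 39200/350000000 = 0.112 ms.
14 queued → 1.568 ms.
Queuing delay = 1.57 ms.

1.57 ms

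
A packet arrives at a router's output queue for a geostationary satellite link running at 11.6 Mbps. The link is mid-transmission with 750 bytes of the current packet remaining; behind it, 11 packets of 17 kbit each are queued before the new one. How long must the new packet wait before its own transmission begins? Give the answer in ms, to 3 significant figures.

Each queued packet: L/R = 17000/11600000 = 1.46552 ms.
11 queued → 16.1207 ms.
Plus remaining 6000 bits of current packet: 0.517241 ms.
Queuing delay = 16.6 ms.

16.6 ms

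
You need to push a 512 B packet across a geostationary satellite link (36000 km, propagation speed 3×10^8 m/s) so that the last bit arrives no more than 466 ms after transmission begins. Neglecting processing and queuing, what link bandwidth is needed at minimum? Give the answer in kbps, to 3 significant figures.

L = 4096 bits.
Propagation delay = 36000000 / 300000000 = 120 ms.
Transmission budget = 466 − 120 = 346 ms.
R ≥ L / t_tx = 4096 bits / 0.346 s = 11.8 kbps.

11.8 kbps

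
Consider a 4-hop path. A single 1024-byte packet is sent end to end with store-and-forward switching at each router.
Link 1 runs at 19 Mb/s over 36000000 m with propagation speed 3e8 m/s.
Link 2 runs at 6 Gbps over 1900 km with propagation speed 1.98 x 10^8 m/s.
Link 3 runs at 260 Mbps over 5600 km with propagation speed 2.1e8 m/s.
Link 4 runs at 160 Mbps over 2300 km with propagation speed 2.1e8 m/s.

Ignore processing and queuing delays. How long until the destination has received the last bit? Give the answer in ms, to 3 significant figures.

168 ms

L = 1024 × 8 = 8192 bits.
Transmission delays (L/R per hop): 0.431158, 0.00136533, 0.0315077, 0.0512 ms; sum = 0.515231 ms.
Propagation delays (d/s per hop): 120, 9.59596, 26.6667, 10.9524 ms; sum = 167.215 ms.
End-to-end = 168 ms.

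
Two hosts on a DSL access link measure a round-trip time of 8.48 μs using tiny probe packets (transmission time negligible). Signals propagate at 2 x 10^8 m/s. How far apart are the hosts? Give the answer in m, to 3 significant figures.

One-way propagation = RTT/2 = 4.24 μs.
d = s × t = 200000000 × 4.24e-06 = 848 m.

848 m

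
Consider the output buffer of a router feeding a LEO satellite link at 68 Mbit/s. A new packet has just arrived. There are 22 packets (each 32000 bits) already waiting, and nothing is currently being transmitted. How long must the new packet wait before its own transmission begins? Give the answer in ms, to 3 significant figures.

10.4 ms

Each queued packet: L/R = 32000/68000000 = 0.470588 ms.
22 queued → 10.3529 ms.
Queuing delay = 10.4 ms.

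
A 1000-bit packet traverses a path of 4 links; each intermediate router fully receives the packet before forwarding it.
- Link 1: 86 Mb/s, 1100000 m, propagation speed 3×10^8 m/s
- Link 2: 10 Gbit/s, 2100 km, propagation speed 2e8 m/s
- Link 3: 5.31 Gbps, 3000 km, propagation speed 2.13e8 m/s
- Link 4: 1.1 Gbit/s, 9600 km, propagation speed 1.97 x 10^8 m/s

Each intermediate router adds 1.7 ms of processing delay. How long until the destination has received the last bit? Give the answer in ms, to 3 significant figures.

Transmission delays (L/R per hop): 0.0116279, 0.0001, 0.000188324, 0.000909091 ms; sum = 0.0128253 ms.
Propagation delays (d/s per hop): 3.66667, 10.5, 14.0845, 48.731 ms; sum = 76.9821 ms.
Processing at 3 router(s): 3 × 1.7 ms = 5.1 ms.
End-to-end = 82.1 ms.

82.1 ms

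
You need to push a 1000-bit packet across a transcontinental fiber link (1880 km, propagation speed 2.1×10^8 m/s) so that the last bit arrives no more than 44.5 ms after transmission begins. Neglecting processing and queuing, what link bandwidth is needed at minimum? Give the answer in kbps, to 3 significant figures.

28.1 kbps

Propagation delay = 1880000 / 210000000 = 8.95238 ms.
Transmission budget = 44.5 − 8.95238 = 35.5476 ms.
R ≥ L / t_tx = 1000 bits / 0.0355476 s = 28.1 kbps.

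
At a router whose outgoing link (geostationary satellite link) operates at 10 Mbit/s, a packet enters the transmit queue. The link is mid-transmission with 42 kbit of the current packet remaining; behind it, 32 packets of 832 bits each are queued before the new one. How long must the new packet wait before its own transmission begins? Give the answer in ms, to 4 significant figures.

Each queued packet: L/R = 832/10000000 = 0.0832 ms.
32 queued → 2.6624 ms.
Plus remaining 42000 bits of current packet: 4.2 ms.
Queuing delay = 6.862 ms.

6.862 ms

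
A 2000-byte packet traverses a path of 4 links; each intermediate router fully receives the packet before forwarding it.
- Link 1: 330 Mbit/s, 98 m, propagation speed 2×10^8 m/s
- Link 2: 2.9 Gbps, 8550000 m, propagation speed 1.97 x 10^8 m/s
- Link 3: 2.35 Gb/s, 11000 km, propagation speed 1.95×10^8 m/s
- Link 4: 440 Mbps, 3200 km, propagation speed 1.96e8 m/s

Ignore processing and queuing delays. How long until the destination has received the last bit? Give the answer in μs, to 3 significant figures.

L = 2000 × 8 = 16000 bits.
Transmission delays (L/R per hop): 48.4848, 5.51724, 6.80851, 36.3636 μs; sum = 97.1742 μs.
Propagation delays (d/s per hop): 0.49, 43401, 56410.3, 16326.5 μs; sum = 116138 μs.
End-to-end = 116000 μs.

116000 μs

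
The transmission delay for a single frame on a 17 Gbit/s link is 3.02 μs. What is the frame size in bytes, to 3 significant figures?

L = R × t_tx = 17000000000 b/s × 3.02e-06 s = 51340 bits.
In bytes: 51340 / 8 = 6420 bytes.

6420 bytes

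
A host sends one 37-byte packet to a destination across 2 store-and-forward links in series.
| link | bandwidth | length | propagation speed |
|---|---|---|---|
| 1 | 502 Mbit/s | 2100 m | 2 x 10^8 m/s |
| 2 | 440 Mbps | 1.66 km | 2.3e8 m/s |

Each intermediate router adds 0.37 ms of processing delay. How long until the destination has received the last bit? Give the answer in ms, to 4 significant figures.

0.3890 ms

L = 37 × 8 = 296 bits.
Transmission delays (L/R per hop): 0.000589641, 0.000672727 ms; sum = 0.00126237 ms.
Propagation delays (d/s per hop): 0.0105, 0.00721739 ms; sum = 0.0177174 ms.
Processing at 1 router(s): 1 × 0.37 ms = 0.37 ms.
End-to-end = 0.3890 ms.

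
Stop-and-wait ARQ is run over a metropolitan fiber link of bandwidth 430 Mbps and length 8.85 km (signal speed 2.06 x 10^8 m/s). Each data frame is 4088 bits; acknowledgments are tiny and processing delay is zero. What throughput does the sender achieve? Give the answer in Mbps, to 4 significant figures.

42.84 Mbps

t_tx = L/R = 4088/430000000 = 9.50698e-06 s.
t_prop = 8850/206000000 = 4.29612e-05 s; RTT = 8.59223e-05 s.
Cycle = t_tx + RTT = 9.54293e-05 s.
Throughput = L / cycle = 4088 / 9.54293e-05 = 42.84 Mbps.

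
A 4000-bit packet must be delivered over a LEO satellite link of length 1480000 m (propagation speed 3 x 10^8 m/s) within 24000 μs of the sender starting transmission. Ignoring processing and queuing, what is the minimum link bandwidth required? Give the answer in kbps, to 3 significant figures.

Propagation delay = 1480000 / 300000000 = 4933.33 μs.
Transmission budget = 24000 − 4933.33 = 19066.7 μs.
R ≥ L / t_tx = 4000 bits / 0.0190667 s = 210 kbps.

210 kbps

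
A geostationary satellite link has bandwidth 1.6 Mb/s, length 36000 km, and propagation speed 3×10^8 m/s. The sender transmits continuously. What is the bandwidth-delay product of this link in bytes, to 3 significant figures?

Propagation delay = 36000000 / 300000000 = 0.12 s.
BDP = R × t_prop = 1600000 × 0.12 = 192000 bits.
In bytes: 192000/8 = 24000 bytes.

24000 bytes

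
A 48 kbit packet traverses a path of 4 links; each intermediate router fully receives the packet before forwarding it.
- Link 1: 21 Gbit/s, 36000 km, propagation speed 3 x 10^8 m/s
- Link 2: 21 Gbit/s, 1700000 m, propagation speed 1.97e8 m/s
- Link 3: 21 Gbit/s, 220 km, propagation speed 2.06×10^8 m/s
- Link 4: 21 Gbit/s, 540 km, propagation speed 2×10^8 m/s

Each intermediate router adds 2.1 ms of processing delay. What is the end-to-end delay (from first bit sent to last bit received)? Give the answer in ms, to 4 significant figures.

L = 48000 bits.
Transmission delay per hop = L/R = 48000/21000000000 = 0.00228571 ms; 4 hops → 0.00914286 ms.
Propagation delays (d/s per hop): 120, 8.62944, 1.06796, 2.7 ms; sum = 132.397 ms.
Processing at 3 router(s): 3 × 2.1 ms = 6.3 ms.
End-to-end = 138.7 ms.

138.7 ms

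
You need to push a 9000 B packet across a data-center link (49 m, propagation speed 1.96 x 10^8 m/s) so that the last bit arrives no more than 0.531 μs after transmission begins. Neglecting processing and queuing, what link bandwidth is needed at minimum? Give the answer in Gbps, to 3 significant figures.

256 Gbps

L = 72000 bits.
Propagation delay = 49 / 196000000 = 0.25 μs.
Transmission budget = 0.531 − 0.25 = 0.281 μs.
R ≥ L / t_tx = 72000 bits / 2.81e-07 s = 256 Gbps.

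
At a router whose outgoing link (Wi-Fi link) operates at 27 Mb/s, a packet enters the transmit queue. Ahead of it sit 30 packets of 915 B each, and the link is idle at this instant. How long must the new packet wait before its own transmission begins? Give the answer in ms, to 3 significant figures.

8.13 ms

Each queued packet: L/R = 7320/27000000 = 0.271111 ms.
30 queued → 8.13333 ms.
Queuing delay = 8.13 ms.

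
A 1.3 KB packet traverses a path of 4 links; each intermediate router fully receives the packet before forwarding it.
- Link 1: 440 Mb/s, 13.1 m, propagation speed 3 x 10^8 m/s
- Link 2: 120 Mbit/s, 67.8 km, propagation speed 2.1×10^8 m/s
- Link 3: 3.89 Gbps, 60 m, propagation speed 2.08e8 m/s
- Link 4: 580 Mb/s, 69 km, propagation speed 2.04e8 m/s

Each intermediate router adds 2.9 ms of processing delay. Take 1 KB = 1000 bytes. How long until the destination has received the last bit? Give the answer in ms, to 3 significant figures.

9.49 ms

L = 10400 bits.
Transmission delays (L/R per hop): 0.0236364, 0.0866667, 0.00267352, 0.017931 ms; sum = 0.130908 ms.
Propagation delays (d/s per hop): 4.36667e-05, 0.322857, 0.000288462, 0.338235 ms; sum = 0.661425 ms.
Processing at 3 router(s): 3 × 2.9 ms = 8.7 ms.
End-to-end = 9.49 ms.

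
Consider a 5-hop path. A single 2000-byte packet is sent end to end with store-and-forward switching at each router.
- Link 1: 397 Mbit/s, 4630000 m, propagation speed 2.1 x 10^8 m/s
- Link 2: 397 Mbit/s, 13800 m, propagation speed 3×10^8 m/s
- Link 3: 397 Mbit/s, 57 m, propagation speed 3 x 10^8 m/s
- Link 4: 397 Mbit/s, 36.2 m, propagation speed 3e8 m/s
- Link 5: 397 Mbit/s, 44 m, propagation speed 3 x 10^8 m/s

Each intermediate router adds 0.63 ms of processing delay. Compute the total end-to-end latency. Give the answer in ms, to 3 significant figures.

24.8 ms

L = 2000 × 8 = 16000 bits.
Transmission delay per hop = L/R = 16000/397000000 = 0.0403023 ms; 5 hops → 0.201511 ms.
Propagation delays (d/s per hop): 22.0476, 0.046, 0.00019, 0.000120667, 0.000146667 ms; sum = 22.0941 ms.
Processing at 4 router(s): 4 × 0.63 ms = 2.52 ms.
End-to-end = 24.8 ms.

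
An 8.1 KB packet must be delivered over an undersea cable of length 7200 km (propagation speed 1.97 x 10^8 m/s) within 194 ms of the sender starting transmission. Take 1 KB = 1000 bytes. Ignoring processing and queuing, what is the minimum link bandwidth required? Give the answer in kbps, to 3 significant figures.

L = 64800 bits.
Propagation delay = 7200000 / 197000000 = 36.5482 ms.
Transmission budget = 194 − 36.5482 = 157.452 ms.
R ≥ L / t_tx = 64800 bits / 0.157452 s = 412 kbps.

412 kbps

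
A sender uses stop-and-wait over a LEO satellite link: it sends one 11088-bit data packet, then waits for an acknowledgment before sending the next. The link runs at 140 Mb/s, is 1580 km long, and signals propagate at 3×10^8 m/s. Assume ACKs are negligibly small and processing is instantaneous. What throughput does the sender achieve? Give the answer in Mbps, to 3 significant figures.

t_tx = L/R = 11088/140000000 = 7.92e-05 s.
t_prop = 1580000/300000000 = 0.00526667 s; RTT = 0.0105333 s.
Cycle = t_tx + RTT = 0.0106125 s.
Throughput = L / cycle = 11088 / 0.0106125 = 1.04 Mbps.

1.04 Mbps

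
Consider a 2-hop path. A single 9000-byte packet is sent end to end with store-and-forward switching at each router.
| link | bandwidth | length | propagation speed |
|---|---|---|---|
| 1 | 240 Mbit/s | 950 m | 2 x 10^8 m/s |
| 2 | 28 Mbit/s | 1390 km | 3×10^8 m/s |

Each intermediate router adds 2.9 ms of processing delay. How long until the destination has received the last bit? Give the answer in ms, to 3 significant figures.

L = 9000 × 8 = 72000 bits.
Transmission delays (L/R per hop): 0.3, 2.57143 ms; sum = 2.87143 ms.
Propagation delays (d/s per hop): 0.00475, 4.63333 ms; sum = 4.63808 ms.
Processing at 1 router(s): 1 × 2.9 ms = 2.9 ms.
End-to-end = 10.4 ms.

10.4 ms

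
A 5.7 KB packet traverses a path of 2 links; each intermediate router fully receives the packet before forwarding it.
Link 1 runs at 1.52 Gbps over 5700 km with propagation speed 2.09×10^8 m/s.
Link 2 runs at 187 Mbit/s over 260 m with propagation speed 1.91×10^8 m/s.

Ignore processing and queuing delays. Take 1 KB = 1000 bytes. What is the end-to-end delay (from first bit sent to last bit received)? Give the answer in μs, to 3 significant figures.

27500 μs

L = 45600 bits.
Transmission delays (L/R per hop): 30, 243.85 μs; sum = 273.85 μs.
Propagation delays (d/s per hop): 27272.7, 1.36126 μs; sum = 27274.1 μs.
End-to-end = 27500 μs.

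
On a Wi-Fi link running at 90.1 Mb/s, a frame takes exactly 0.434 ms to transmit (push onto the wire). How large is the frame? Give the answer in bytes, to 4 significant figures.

L = R × t_tx = 90100000 b/s × 0.000434 s = 39103.4 bits.
In bytes: 39103.4 / 8 = 4888 bytes.

4888 bytes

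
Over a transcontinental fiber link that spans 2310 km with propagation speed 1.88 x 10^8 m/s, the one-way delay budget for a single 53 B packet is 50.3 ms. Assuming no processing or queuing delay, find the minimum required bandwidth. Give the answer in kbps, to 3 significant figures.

L = 424 bits.
Propagation delay = 2310000 / 188000000 = 12.2872 ms.
Transmission budget = 50.3 − 12.2872 = 38.0128 ms.
R ≥ L / t_tx = 424 bits / 0.0380128 s = 11.2 kbps.

11.2 kbps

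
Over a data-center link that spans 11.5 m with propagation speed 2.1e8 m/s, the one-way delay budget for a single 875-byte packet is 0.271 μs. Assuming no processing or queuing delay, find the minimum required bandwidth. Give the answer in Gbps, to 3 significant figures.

L = 7000 bits.
Propagation delay = 11.5 / 210000000 = 0.0547619 μs.
Transmission budget = 0.271 − 0.0547619 = 0.216238 μs.
R ≥ L / t_tx = 7000 bits / 2.16238e-07 s = 32.4 Gbps.

32.4 Gbps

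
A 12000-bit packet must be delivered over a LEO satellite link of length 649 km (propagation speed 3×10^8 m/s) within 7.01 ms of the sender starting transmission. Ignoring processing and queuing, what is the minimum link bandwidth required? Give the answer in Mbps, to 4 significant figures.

Propagation delay = 649000 / 300000000 = 2.16333 ms.
Transmission budget = 7.01 − 2.16333 = 4.84667 ms.
R ≥ L / t_tx = 12000 bits / 0.00484667 s = 2.476 Mbps.

2.476 Mbps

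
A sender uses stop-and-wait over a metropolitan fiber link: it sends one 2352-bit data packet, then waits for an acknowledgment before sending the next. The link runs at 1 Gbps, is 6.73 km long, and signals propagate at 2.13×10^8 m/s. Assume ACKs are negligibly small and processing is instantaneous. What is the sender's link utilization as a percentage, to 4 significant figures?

t_tx = L/R = 2352/1000000000 = 2.352e-06 s.
t_prop = 6730/213000000 = 3.15962e-05 s; RTT = 6.31925e-05 s.
Cycle = t_tx + RTT = 6.55445e-05 s.
Utilization = t_tx / cycle = 2.352e-06/6.55445e-05 = 3.588 %.

3.588 %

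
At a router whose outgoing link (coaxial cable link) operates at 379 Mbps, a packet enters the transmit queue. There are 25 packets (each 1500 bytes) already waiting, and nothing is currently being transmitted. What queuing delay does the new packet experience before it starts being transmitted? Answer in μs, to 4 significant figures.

Each queued packet: L/R = 12000/379000000 = 31.6623 μs.
25 queued → 791.557 μs.
Queuing delay = 791.6 μs.

791.6 μs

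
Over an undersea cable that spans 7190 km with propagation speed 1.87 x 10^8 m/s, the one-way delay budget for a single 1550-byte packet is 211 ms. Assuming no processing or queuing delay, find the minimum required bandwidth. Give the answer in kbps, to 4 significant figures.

71.86 kbps

L = 12400 bits.
Propagation delay = 7190000 / 187000000 = 38.4492 ms.
Transmission budget = 211 − 38.4492 = 172.551 ms.
R ≥ L / t_tx = 12400 bits / 0.172551 s = 71.86 kbps.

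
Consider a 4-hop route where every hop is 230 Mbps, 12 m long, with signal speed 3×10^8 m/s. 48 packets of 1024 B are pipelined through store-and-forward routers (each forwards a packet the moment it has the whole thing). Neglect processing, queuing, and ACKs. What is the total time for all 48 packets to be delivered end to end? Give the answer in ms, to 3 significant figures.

1.82 ms

Per-hop transmission t_tx = L/R = 8192/230000000 = 0.0356174 ms.
Per-hop propagation t_prop = 12/300000000 = 4e-05 ms.
Pipeline fill: first packet needs 4·t_tx to clear all hops; remaining 47 packets each add one t_tx.
Total = (4+48-1)·t_tx + 4·t_prop = 51·0.0356174 + 4·4e-05 = 1.82 ms.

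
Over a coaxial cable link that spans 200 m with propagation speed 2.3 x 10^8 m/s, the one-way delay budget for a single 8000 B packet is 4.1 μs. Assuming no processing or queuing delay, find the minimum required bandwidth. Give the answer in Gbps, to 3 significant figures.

19.8 Gbps

L = 64000 bits.
Propagation delay = 200 / 2.3e+08 = 0.869565 μs.
Transmission budget = 4.1 − 0.869565 = 3.23043 μs.
R ≥ L / t_tx = 64000 bits / 3.23043e-06 s = 19.8 Gbps.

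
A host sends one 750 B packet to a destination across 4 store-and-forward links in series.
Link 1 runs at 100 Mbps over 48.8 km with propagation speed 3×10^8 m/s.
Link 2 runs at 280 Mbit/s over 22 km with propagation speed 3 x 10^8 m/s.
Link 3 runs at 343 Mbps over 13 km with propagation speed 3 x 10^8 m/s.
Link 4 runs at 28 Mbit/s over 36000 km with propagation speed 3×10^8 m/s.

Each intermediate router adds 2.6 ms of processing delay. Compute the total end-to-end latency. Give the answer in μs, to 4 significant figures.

L = 750 × 8 = 6000 bits.
Transmission delays (L/R per hop): 60, 21.4286, 17.4927, 214.286 μs; sum = 313.207 μs.
Propagation delays (d/s per hop): 162.667, 73.3333, 43.3333, 120000 μs; sum = 120279 μs.
Processing at 3 router(s): 3 × 2.6 ms = 7800 μs.
End-to-end = 128400 μs.

128400 μs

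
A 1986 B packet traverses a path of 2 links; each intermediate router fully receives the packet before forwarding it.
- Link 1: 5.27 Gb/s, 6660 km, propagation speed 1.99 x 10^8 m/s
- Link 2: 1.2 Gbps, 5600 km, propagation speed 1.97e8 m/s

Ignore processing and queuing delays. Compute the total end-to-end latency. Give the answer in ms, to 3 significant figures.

61.9 ms

L = 1986 × 8 = 15888 bits.
Transmission delays (L/R per hop): 0.0030148, 0.01324 ms; sum = 0.0162548 ms.
Propagation delays (d/s per hop): 33.4673, 28.4264 ms; sum = 61.8937 ms.
End-to-end = 61.9 ms.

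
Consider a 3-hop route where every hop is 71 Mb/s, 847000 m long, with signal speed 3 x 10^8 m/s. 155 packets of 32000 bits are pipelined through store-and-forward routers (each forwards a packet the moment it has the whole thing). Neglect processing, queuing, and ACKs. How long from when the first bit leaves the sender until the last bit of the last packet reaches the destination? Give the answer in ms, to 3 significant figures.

Per-hop transmission t_tx = L/R = 32000/71000000 = 0.450704 ms.
Per-hop propagation t_prop = 847000/300000000 = 2.82333 ms.
Pipeline fill: first packet needs 3·t_tx to clear all hops; remaining 154 packets each add one t_tx.
Total = (3+155-1)·t_tx + 3·t_prop = 157·0.450704 + 3·2.82333 = 79.2 ms.

79.2 ms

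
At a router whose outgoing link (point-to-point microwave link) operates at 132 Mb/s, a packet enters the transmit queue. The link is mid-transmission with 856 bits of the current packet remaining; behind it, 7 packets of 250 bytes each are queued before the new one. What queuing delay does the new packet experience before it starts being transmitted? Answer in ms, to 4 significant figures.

0.1125 ms

Each queued packet: L/R = 2000/132000000 = 0.0151515 ms.
7 queued → 0.106061 ms.
Plus remaining 856 bits of current packet: 0.00648485 ms.
Queuing delay = 0.1125 ms.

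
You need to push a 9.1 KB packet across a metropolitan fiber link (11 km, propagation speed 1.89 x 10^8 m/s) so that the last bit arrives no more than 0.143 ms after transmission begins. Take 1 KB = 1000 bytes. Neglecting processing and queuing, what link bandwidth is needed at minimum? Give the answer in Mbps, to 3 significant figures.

859 Mbps

L = 72800 bits.
Propagation delay = 11000 / 189000000 = 0.0582011 ms.
Transmission budget = 0.143 − 0.0582011 = 0.0847989 ms.
R ≥ L / t_tx = 72800 bits / 8.47989e-05 s = 859 Mbps.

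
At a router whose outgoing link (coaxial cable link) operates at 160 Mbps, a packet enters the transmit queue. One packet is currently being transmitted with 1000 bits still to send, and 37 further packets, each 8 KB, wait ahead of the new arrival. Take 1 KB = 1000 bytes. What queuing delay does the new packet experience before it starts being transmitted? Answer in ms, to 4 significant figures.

14.81 ms

Each queued packet: L/R = 64000/160000000 = 0.4 ms.
37 queued → 14.8 ms.
Plus remaining 1000 bits of current packet: 0.00625 ms.
Queuing delay = 14.81 ms.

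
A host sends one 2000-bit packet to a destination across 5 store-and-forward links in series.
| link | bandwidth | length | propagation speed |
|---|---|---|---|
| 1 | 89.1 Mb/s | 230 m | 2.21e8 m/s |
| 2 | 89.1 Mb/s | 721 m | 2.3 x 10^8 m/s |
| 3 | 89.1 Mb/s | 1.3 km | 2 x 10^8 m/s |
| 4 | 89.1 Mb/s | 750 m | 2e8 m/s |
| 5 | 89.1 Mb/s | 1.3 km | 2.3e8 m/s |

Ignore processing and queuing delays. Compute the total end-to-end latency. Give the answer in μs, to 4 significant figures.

132.3 μs

Transmission delay per hop = L/R = 2000/89100000 = 22.4467 μs; 5 hops → 112.233 μs.
Propagation delays (d/s per hop): 1.04072, 3.13478, 6.5, 3.75, 5.65217 μs; sum = 20.0777 μs.
End-to-end = 132.3 μs.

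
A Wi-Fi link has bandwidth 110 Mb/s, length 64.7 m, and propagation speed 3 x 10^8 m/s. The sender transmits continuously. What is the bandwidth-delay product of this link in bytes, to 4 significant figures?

2.965 bytes

Propagation delay = 64.7 / 300000000 = 2.15667e-07 s.
BDP = R × t_prop = 110000000 × 2.15667e-07 = 23.7233 bits.
In bytes: 23.7233/8 = 2.965 bytes.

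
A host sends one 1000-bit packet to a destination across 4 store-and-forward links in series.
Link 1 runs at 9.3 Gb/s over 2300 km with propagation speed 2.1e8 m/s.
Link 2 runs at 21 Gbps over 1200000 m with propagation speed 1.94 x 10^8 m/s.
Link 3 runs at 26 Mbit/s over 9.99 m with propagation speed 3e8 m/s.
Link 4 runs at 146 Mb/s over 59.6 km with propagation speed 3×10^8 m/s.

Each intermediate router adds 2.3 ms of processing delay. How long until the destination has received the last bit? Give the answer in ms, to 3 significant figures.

24.3 ms

Transmission delays (L/R per hop): 0.000107527, 4.7619e-05, 0.0384615, 0.00684932 ms; sum = 0.045466 ms.
Propagation delays (d/s per hop): 10.9524, 6.18557, 3.33e-05, 0.198667 ms; sum = 17.3366 ms.
Processing at 3 router(s): 3 × 2.3 ms = 6.9 ms.
End-to-end = 24.3 ms.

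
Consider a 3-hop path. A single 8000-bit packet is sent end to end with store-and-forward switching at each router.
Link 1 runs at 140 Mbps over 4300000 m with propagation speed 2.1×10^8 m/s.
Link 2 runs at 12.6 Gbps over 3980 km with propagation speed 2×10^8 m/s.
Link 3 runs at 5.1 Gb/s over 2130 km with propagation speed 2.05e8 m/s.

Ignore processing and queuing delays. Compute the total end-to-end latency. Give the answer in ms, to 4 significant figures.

Transmission delays (L/R per hop): 0.0571429, 0.000634921, 0.00156863 ms; sum = 0.0593464 ms.
Propagation delays (d/s per hop): 20.4762, 19.9, 10.3902 ms; sum = 50.7664 ms.
End-to-end = 50.83 ms.

50.83 ms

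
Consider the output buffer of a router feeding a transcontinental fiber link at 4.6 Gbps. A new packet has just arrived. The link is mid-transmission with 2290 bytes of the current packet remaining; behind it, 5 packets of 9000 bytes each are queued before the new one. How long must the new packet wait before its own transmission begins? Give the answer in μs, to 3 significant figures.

82.2 μs

Each queued packet: L/R = 72000/4600000000 = 15.6522 μs.
5 queued → 78.2609 μs.
Plus remaining 18320 bits of current packet: 3.98261 μs.
Queuing delay = 82.2 μs.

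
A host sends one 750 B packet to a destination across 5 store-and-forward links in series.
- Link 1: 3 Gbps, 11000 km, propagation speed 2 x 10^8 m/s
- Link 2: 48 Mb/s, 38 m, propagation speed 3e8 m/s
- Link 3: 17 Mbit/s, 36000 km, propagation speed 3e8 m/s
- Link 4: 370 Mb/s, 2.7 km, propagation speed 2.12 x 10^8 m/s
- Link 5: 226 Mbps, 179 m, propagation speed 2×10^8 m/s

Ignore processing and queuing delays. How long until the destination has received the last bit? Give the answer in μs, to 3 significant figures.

L = 750 × 8 = 6000 bits.
Transmission delays (L/R per hop): 2, 125, 352.941, 16.2162, 26.5487 μs; sum = 522.706 μs.
Propagation delays (d/s per hop): 55000, 0.126667, 120000, 12.7358, 0.895 μs; sum = 175014 μs.
End-to-end = 176000 μs.

176000 μs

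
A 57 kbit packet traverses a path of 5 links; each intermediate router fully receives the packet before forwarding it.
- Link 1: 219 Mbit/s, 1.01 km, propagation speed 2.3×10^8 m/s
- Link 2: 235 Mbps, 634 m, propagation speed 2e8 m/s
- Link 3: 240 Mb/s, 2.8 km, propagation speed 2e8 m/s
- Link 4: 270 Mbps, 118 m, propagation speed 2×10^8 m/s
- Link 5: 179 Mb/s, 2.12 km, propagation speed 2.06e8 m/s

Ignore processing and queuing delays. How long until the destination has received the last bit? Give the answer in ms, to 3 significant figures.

1.30 ms

L = 57000 bits.
Transmission delays (L/R per hop): 0.260274, 0.242553, 0.2375, 0.211111, 0.318436 ms; sum = 1.26987 ms.
Propagation delays (d/s per hop): 0.0043913, 0.00317, 0.014, 0.00059, 0.0102913 ms; sum = 0.0324426 ms.
End-to-end = 1.30 ms.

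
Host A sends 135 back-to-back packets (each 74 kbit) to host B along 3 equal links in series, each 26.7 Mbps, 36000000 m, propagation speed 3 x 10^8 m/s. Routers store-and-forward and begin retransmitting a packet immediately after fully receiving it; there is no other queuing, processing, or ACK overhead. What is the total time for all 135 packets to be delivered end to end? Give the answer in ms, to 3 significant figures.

Per-hop transmission t_tx = L/R = 74000/26700000 = 2.77154 ms.
Per-hop propagation t_prop = 36000000/300000000 = 120 ms.
Pipeline fill: first packet needs 3·t_tx to clear all hops; remaining 134 packets each add one t_tx.
Total = (3+135-1)·t_tx + 3·t_prop = 137·2.77154 + 3·120 = 740 ms.

740 ms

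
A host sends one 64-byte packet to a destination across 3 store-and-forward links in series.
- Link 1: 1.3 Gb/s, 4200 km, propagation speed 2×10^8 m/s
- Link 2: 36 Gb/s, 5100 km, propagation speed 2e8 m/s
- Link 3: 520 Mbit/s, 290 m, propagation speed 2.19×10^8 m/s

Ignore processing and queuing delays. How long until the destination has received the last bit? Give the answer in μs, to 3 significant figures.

L = 64 × 8 = 512 bits.
Transmission delays (L/R per hop): 0.393846, 0.0142222, 0.984615 μs; sum = 1.39268 μs.
Propagation delays (d/s per hop): 21000, 25500, 1.3242 μs; sum = 46501.3 μs.
End-to-end = 46500 μs.

46500 μs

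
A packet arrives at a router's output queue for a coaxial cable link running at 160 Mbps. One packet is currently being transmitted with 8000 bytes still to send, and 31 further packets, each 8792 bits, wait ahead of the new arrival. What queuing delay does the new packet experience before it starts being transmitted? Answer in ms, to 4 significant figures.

2.103 ms

Each queued packet: L/R = 8792/160000000 = 0.05495 ms.
31 queued → 1.70345 ms.
Plus remaining 64000 bits of current packet: 0.4 ms.
Queuing delay = 2.103 ms.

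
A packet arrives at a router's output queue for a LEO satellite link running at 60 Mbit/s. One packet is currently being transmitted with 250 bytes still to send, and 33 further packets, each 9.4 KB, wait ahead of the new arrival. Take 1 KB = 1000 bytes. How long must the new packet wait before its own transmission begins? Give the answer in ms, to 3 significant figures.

Each queued packet: L/R = 75200/60000000 = 1.25333 ms.
33 queued → 41.36 ms.
Plus remaining 2000 bits of current packet: 0.0333333 ms.
Queuing delay = 41.4 ms.

41.4 ms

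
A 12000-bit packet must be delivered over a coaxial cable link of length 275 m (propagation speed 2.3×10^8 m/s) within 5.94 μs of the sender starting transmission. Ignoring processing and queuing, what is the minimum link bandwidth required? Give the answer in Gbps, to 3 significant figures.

2.53 Gbps

Propagation delay = 275 / 2.3e+08 = 1.19565 μs.
Transmission budget = 5.94 − 1.19565 = 4.74435 μs.
R ≥ L / t_tx = 12000 bits / 4.74435e-06 s = 2.53 Gbps.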